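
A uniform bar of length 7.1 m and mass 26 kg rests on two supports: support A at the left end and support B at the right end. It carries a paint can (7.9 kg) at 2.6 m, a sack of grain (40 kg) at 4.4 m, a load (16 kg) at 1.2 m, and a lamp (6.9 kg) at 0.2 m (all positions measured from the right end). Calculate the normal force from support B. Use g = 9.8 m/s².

R_B ≈ 522 N

Sum moments about support A (its reaction then has zero moment arm).
Beam weight: 26 × 9.8 = 254.8 N down at 3.55 m → arm 3.55 m, τ = 254.8 × 3.55 = 904.5 N·m clockwise.
Paint can: 7.9 × 9.8 = 77.42 N down at 2.6 m → arm 4.5 m, τ = 77.42 × 4.5 = 348.4 N·m clockwise.
Sack of grain: 40 × 9.8 = 392 N down at 4.4 m → arm 2.7 m, τ = 392 × 2.7 = 1058 N·m clockwise.
Load: 16 × 9.8 = 156.8 N down at 1.2 m → arm 5.9 m, τ = 156.8 × 5.9 = 925.1 N·m clockwise.
Lamp: 6.9 × 9.8 = 67.62 N down at 0.2 m → arm 6.9 m, τ = 67.62 × 6.9 = 466.6 N·m clockwise.
Net load moment about support A = 3703 N·m clockwise.
Reaction R at support B is upward at 0 m, arm 7.1 m → moment R × 7.1 counterclockwise.
For rotational equilibrium, R × 7.1 = 3703, so R = 522 N.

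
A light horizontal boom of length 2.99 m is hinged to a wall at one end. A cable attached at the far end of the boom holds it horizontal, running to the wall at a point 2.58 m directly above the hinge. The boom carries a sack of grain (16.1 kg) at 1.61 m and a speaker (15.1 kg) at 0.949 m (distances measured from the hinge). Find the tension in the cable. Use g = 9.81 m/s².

T ≈ 202 N

Taking torques about the hinge:
Sack of grain: 16.1 × 9.81 = 157.9 N down at 1.61 m → arm 1.61 m, τ = 157.9 × 1.61 = 254.2 N·m clockwise.
Speaker: 15.1 × 9.81 = 148.1 N down at 0.949 m → arm 0.949 m, τ = 148.1 × 0.949 = 140.5 N·m clockwise.
Total clockwise load moment = 394.7 N·m.
The cable tension T acts at 2.99 m; only its component perpendicular to the boom, T sinθ, produces torque. sinθ = h/√(h²+d²) = 2.58/√(2.58²+2.99²) = 0.6533.
Balancing moments: T × 2.99 × 0.6533 = 394.7, giving T = 394.7 / 1.953 = 202 N.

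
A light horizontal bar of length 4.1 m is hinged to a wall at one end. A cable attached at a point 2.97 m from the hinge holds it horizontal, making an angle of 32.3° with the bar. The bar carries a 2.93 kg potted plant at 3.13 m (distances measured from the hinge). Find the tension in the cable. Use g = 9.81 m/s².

T ≈ 56.7 N

About the hinge:
Potted plant: 2.93 × 9.81 = 28.74 N down at 3.13 m → arm 3.13 m, τ = 28.74 × 3.13 = 89.96 N·m clockwise.
Total clockwise load moment = 89.96 N·m.
The cable tension T acts at 2.97 m; only its component perpendicular to the bar, T sinθ, produces torque. sin 32.3° = 0.5344.
Στ = 0 ⇒ T × 2.97 × 0.5344 = 89.96 ⇒ T = 89.96 / 1.587 = 56.7 N.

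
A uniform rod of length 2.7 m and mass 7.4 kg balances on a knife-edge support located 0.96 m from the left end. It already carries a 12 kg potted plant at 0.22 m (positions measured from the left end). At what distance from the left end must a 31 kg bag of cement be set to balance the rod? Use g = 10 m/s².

Taking torques about the knife-edge support (at 0.96 m from the left end):
Beam weight: 7.4 × 10 = 74 N down at 1.35 m → arm 0.39 m, τ = 74 × 0.39 = 28.86 N·m clockwise.
Potted plant: 12 × 10 = 120 N down at 0.22 m → arm 0.74 m, τ = 120 × 0.74 = 88.8 N·m counterclockwise.
Net moment of existing loads = 59.94 N·m counterclockwise.
The bag of cement weighs 31 × 10 = 310 N and must supply an equal clockwise moment, so its lever arm about the knife-edge support is 59.94 / 310 = 0.193 m.
That puts it at 0.96 + 0.193 = 1.15 m from the left end.

x ≈ 1.15 m from the left end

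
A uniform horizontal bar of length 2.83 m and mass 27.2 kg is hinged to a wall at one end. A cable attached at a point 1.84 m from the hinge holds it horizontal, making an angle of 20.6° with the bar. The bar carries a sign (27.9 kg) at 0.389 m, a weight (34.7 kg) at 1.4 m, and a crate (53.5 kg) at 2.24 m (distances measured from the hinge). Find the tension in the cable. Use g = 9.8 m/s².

About the hinge:
Beam weight: 27.2 × 9.8 = 266.6 N down at 1.415 m → arm 1.415 m, τ = 266.6 × 1.415 = 377.2 N·m clockwise.
Sign: 27.9 × 9.8 = 273.4 N down at 0.389 m → arm 0.389 m, τ = 273.4 × 0.389 = 106.4 N·m clockwise.
Weight: 34.7 × 9.8 = 340.1 N down at 1.4 m → arm 1.4 m, τ = 340.1 × 1.4 = 476.1 N·m clockwise.
Crate: 53.5 × 9.8 = 524.3 N down at 2.24 m → arm 2.24 m, τ = 524.3 × 2.24 = 1174 N·m clockwise.
Total clockwise load moment = 2134 N·m.
The cable tension T acts at 1.84 m; only its component perpendicular to the bar, T sinθ, produces torque. sin 20.6° = 0.3518.
Στ = 0 ⇒ T × 1.84 × 0.3518 = 2134 ⇒ T = 2134 / 0.6473 = 3300 N.

T ≈ 3300 N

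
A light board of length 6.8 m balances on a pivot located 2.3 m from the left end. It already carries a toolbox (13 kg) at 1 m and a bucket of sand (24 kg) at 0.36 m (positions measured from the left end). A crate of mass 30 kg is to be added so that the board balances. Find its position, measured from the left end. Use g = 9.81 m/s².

x ≈ 4.42 m from the left end

About the pivot (at 2.3 m from the left end):
Toolbox: 13 × 9.81 = 127.5 N down at 1 m → arm 1.3 m, τ = 127.5 × 1.3 = 165.8 N·m counterclockwise.
Bucket of sand: 24 × 9.81 = 235.4 N down at 0.36 m → arm 1.94 m, τ = 235.4 × 1.94 = 456.7 N·m counterclockwise.
Net moment of existing loads = 622.5 N·m counterclockwise.
The crate weighs 30 × 9.81 = 294.3 N and must supply an equal clockwise moment, so its lever arm about the pivot is 622.5 / 294.3 = 2.12 m.
That puts it at 2.3 + 2.12 = 4.42 m from the left end.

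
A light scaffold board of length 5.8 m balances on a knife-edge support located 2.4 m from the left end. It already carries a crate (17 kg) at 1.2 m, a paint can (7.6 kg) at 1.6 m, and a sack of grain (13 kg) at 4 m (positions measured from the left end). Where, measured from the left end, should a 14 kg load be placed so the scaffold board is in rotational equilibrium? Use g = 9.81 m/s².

x ≈ 2.81 m from the left end

Take moments about the knife-edge support (at 2.4 m from the left end).
Crate: 17 × 9.81 = 166.8 N down at 1.2 m → arm 1.2 m, τ = 166.8 × 1.2 = 200.2 N·m counterclockwise.
Paint can: 7.6 × 9.81 = 74.56 N down at 1.6 m → arm 0.8 m, τ = 74.56 × 0.8 = 59.65 N·m counterclockwise.
Sack of grain: 13 × 9.81 = 127.5 N down at 4 m → arm 1.6 m, τ = 127.5 × 1.6 = 204 N·m clockwise.
Net moment of existing loads = 55.85 N·m counterclockwise.
The load weighs 14 × 9.81 = 137.3 N and must supply an equal clockwise moment, so its lever arm about the knife-edge support is 55.85 / 137.3 = 0.407 m.
That puts it at 2.4 + 0.407 = 2.81 m from the left end.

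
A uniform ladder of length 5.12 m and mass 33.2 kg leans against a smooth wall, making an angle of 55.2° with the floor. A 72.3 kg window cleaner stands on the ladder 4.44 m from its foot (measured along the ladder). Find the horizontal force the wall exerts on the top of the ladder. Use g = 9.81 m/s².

N_wall ≈ 541 N

Sum moments about the foot of the ladder (the floor normal and friction both act there and drop out).
Ladder weight 33.2×9.81 = 325.7 N acts at 2.56 m along the ladder; its horizontal arm is 2.56·cos55.2° = 1.461 m → τ = 475.8 N·m clockwise.
Window cleaner: 72.3×9.81 = 709.3 N at 4.44 m → arm 2.534 m → τ = 1797 N·m clockwise.
Wall normal N acts horizontally at the top; its moment arm is the height L sinθ = 5.12·sin55.2° = 4.204 m, counterclockwise.
For rotational equilibrium, N × 4.204 = 2273, so N = 541 N.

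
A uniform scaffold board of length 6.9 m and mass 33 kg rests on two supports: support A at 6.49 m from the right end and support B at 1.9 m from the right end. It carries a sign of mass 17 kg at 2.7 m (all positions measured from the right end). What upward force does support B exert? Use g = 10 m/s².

Choose support A as the axis so its reaction then has zero moment arm.
Beam weight: 33 × 10 = 330 N down at 3.45 m → arm 3.04 m, τ = 330 × 3.04 = 1003 N·m clockwise.
Sign: 17 × 10 = 170 N down at 2.7 m → arm 3.79 m, τ = 170 × 3.79 = 644.3 N·m clockwise.
Net load moment about support A = 1647 N·m clockwise.
Reaction R at support B is upward at 1.9 m, arm 4.59 m → moment R × 4.59 counterclockwise.
Balancing moments: R × 4.59 = 1647, giving R = 359 N.

R_B ≈ 359 N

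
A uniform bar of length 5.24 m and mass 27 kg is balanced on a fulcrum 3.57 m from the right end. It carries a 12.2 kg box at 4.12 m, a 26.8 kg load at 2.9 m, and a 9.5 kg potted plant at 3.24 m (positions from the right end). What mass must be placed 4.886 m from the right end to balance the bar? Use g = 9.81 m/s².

Sum moments about the fulcrum (at 3.57 m from the right end) (the support reaction has zero arm there).
Beam weight: 27 × 9.81 = 264.9 N down at 2.62 m → arm 0.95 m, τ = 264.9 × 0.95 = 251.7 N·m clockwise.
Box: 12.2 × 9.81 = 119.7 N down at 4.12 m → arm 0.55 m, τ = 119.7 × 0.55 = 65.84 N·m counterclockwise.
Load: 26.8 × 9.81 = 262.9 N down at 2.9 m → arm 0.67 m, τ = 262.9 × 0.67 = 176.1 N·m clockwise.
Potted plant: 9.5 × 9.81 = 93.2 N down at 3.24 m → arm 0.33 m, τ = 93.2 × 0.33 = 30.76 N·m clockwise.
Net moment of known loads = 392.7 N·m clockwise.
An unknown mass m at 4.886 m has arm 1.316 m; its moment is m·g·1.316 counterclockwise.
Στ = 0 ⇒ m × 9.81 × 1.316 = 392.7 ⇒ m = 392.7 / (9.81 × 1.316) = 30.4 kg.

m ≈ 30.4 kg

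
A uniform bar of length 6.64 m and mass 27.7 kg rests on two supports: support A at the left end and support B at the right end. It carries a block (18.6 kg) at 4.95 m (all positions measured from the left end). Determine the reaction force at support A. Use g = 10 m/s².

Taking torques about support B:
Beam weight: 27.7 × 10 = 277 N down at 3.32 m → arm 3.32 m, τ = 277 × 3.32 = 919.6 N·m counterclockwise.
Block: 18.6 × 10 = 186 N down at 4.95 m → arm 1.69 m, τ = 186 × 1.69 = 314.3 N·m counterclockwise.
Net load moment about support B = 1234 N·m counterclockwise.
Reaction R at support A is upward at 0 m, arm 6.64 m → moment R × 6.64 clockwise.
Στ = 0 ⇒ R × 6.64 = 1234 ⇒ R = 186 N.

R_A ≈ 186 N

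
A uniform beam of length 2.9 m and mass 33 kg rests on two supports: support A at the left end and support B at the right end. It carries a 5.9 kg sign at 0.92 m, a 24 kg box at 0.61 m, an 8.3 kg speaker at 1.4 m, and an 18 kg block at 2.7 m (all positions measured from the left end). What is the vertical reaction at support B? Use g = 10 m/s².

Take moments about support A.
Beam weight: 33 × 10 = 330 N down at 1.45 m → arm 1.45 m, τ = 330 × 1.45 = 478.5 N·m clockwise.
Sign: 5.9 × 10 = 59 N down at 0.92 m → arm 0.92 m, τ = 59 × 0.92 = 54.28 N·m clockwise.
Box: 24 × 10 = 240 N down at 0.61 m → arm 0.61 m, τ = 240 × 0.61 = 146.4 N·m clockwise.
Speaker: 8.3 × 10 = 83 N down at 1.4 m → arm 1.4 m, τ = 83 × 1.4 = 116.2 N·m clockwise.
Block: 18 × 10 = 180 N down at 2.7 m → arm 2.7 m, τ = 180 × 2.7 = 486 N·m clockwise.
Net load moment about support A = 1281 N·m clockwise.
Reaction R at support B is upward at 2.9 m, arm 2.9 m → moment R × 2.9 counterclockwise.
Στ = 0 ⇒ R × 2.9 = 1281 ⇒ R = 442 N.

R_B ≈ 442 N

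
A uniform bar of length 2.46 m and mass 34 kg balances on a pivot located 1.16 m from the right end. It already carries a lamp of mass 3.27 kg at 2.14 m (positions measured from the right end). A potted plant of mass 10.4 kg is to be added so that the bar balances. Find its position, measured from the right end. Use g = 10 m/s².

x ≈ 0.623 m from the right end

Taking torques about the pivot (at 1.16 m from the right end):
Beam weight: 34 × 10 = 340 N down at 1.23 m → arm 0.07 m, τ = 340 × 0.07 = 23.8 N·m counterclockwise.
Lamp: 3.27 × 10 = 32.7 N down at 2.14 m → arm 0.98 m, τ = 32.7 × 0.98 = 32.05 N·m counterclockwise.
Net moment of existing loads = 55.85 N·m counterclockwise.
The potted plant weighs 10.4 × 10 = 104 N and must supply an equal clockwise moment, so its lever arm about the pivot is 55.85 / 104 = 0.537 m.
That puts it at 1.16 − 0.537 = 0.623 m from the right end.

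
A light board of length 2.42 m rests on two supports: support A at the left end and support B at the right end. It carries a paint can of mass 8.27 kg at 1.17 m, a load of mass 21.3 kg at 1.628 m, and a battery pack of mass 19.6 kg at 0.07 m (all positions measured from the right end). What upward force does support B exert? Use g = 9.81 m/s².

R_B ≈ 297 N

Taking torques about support A:
Paint can: 8.27 × 9.81 = 81.13 N down at 1.17 m → arm 1.25 m, τ = 81.13 × 1.25 = 101.4 N·m clockwise.
Load: 21.3 × 9.81 = 209 N down at 1.628 m → arm 0.792 m, τ = 209 × 0.792 = 165.5 N·m clockwise.
Battery pack: 19.6 × 9.81 = 192.3 N down at 0.07 m → arm 2.35 m, τ = 192.3 × 2.35 = 451.9 N·m clockwise.
Net load moment about support A = 718.8 N·m clockwise.
Reaction R at support B is upward at 0 m, arm 2.42 m → moment R × 2.42 counterclockwise.
Balancing moments: R × 2.42 = 718.8, giving R = 297 N.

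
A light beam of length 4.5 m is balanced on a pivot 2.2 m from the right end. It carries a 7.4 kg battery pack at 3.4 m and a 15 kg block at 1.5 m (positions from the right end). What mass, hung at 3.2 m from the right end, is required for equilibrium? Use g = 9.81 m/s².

Take moments about the pivot (at 2.2 m from the right end).
Battery pack: 7.4 × 9.81 = 72.59 N down at 3.4 m → arm 1.2 m, τ = 72.59 × 1.2 = 87.11 N·m counterclockwise.
Block: 15 × 9.81 = 147.2 N down at 1.5 m → arm 0.7 m, τ = 147.2 × 0.7 = 103 N·m clockwise.
Net moment of known loads = 15.89 N·m clockwise.
An unknown mass m at 3.2 m has arm 1 m; its moment is m·g·1 counterclockwise.
For rotational equilibrium, m × 9.81 × 1 = 15.89, so m = 15.89 / (9.81 × 1) = 1.62 kg.

m ≈ 1.62 kg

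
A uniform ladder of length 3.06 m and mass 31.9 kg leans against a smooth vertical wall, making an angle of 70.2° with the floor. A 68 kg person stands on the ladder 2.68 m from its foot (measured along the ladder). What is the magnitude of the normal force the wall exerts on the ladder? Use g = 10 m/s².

N_wall ≈ 272 N

Taking torques about the foot of the ladder:
Ladder weight 31.9×10 = 319 N acts at 1.53 m along the ladder; its horizontal arm is 1.53·cos70.2° = 0.5183 m → τ = 165.3 N·m clockwise.
Person: 68×10 = 680 N at 2.68 m → arm 0.9078 m → τ = 617.3 N·m clockwise.
Wall normal N acts horizontally at the top; its moment arm is the height L sinθ = 3.06·sin70.2° = 2.879 m, counterclockwise.
Balancing moments: N × 2.879 = 782.6, giving N = 272 N.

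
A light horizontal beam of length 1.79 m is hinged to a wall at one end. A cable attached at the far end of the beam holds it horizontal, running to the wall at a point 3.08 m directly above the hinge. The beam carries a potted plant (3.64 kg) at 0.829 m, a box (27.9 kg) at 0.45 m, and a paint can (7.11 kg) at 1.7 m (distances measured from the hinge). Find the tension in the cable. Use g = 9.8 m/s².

About the hinge:
Potted plant: 3.64 × 9.8 = 35.67 N down at 0.829 m → arm 0.829 m, τ = 35.67 × 0.829 = 29.57 N·m clockwise.
Box: 27.9 × 9.8 = 273.4 N down at 0.45 m → arm 0.45 m, τ = 273.4 × 0.45 = 123 N·m clockwise.
Paint can: 7.11 × 9.8 = 69.68 N down at 1.7 m → arm 1.7 m, τ = 69.68 × 1.7 = 118.5 N·m clockwise.
Total clockwise load moment = 271.1 N·m.
The cable tension T acts at 1.79 m; only its component perpendicular to the beam, T sinθ, produces torque. sinθ = h/√(h²+d²) = 3.08/√(3.08²+1.79²) = 0.8646.
Balancing moments: T × 1.79 × 0.8646 = 271.1, giving T = 271.1 / 1.548 = 175 N.

T ≈ 175 N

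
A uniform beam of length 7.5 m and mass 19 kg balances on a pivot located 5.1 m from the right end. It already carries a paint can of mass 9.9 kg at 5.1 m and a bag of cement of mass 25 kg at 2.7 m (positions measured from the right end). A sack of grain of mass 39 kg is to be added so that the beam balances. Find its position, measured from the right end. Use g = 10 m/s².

Choose the pivot (at 5.1 m from the right end) as the axis so the support reaction has zero arm there.
Beam weight: 19 × 10 = 190 N down at 3.75 m → arm 1.35 m, τ = 190 × 1.35 = 256.5 N·m clockwise.
Paint can: acts at the pivot, moment arm 0 → no torque.
Bag of cement: 25 × 10 = 250 N down at 2.7 m → arm 2.4 m, τ = 250 × 2.4 = 600 N·m clockwise.
Net moment of existing loads = 856.5 N·m clockwise.
The sack of grain weighs 39 × 10 = 390 N and must supply an equal counterclockwise moment, so its lever arm about the pivot is 856.5 / 390 = 2.2 m.
That puts it at 5.1 + 2.2 = 7.3 m from the right end.

x ≈ 7.3 m from the right end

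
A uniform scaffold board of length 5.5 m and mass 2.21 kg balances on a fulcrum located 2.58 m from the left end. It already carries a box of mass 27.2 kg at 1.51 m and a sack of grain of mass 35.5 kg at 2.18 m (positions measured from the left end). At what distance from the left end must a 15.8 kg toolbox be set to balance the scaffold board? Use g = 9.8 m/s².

x ≈ 5.3 m from the left end

About the fulcrum (at 2.58 m from the left end):
Beam weight: 2.21 × 9.8 = 21.66 N down at 2.75 m → arm 0.17 m, τ = 21.66 × 0.17 = 3.682 N·m clockwise.
Box: 27.2 × 9.8 = 266.6 N down at 1.51 m → arm 1.07 m, τ = 266.6 × 1.07 = 285.3 N·m counterclockwise.
Sack of grain: 35.5 × 9.8 = 347.9 N down at 2.18 m → arm 0.4 m, τ = 347.9 × 0.4 = 139.2 N·m counterclockwise.
Net moment of existing loads = 420.8 N·m counterclockwise.
The toolbox weighs 15.8 × 9.8 = 154.8 N and must supply an equal clockwise moment, so its lever arm about the fulcrum is 420.8 / 154.8 = 2.72 m.
That puts it at 2.58 + 2.72 = 5.3 m from the left end.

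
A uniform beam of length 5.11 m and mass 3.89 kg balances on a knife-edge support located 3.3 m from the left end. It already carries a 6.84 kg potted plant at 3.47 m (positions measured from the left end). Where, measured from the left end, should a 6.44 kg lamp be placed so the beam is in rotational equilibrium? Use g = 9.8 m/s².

Taking torques about the knife-edge support (at 3.3 m from the left end):
Beam weight: 3.89 × 9.8 = 38.12 N down at 2.555 m → arm 0.745 m, τ = 38.12 × 0.745 = 28.4 N·m counterclockwise.
Potted plant: 6.84 × 9.8 = 67.03 N down at 3.47 m → arm 0.17 m, τ = 67.03 × 0.17 = 11.4 N·m clockwise.
Net moment of existing loads = 17 N·m counterclockwise.
The lamp weighs 6.44 × 9.8 = 63.11 N and must supply an equal clockwise moment, so its lever arm about the knife-edge support is 17 / 63.11 = 0.269 m.
That puts it at 3.3 + 0.269 = 3.57 m from the left end.

x ≈ 3.57 m from the left end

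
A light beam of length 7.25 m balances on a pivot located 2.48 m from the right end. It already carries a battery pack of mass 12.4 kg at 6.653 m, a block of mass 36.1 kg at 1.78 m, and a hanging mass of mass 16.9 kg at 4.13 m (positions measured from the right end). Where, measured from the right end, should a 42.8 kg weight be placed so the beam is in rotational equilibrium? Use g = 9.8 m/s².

x ≈ 1.21 m from the right end

Taking torques about the pivot (at 2.48 m from the right end):
Battery pack: 12.4 × 9.8 = 121.5 N down at 6.653 m → arm 4.173 m, τ = 121.5 × 4.173 = 507 N·m counterclockwise.
Block: 36.1 × 9.8 = 353.8 N down at 1.78 m → arm 0.7 m, τ = 353.8 × 0.7 = 247.7 N·m clockwise.
Hanging mass: 16.9 × 9.8 = 165.6 N down at 4.13 m → arm 1.65 m, τ = 165.6 × 1.65 = 273.2 N·m counterclockwise.
Net moment of existing loads = 532.5 N·m counterclockwise.
The weight weighs 42.8 × 9.8 = 419.4 N and must supply an equal clockwise moment, so its lever arm about the pivot is 532.5 / 419.4 = 1.27 m.
That puts it at 2.48 − 1.27 = 1.21 m from the right end.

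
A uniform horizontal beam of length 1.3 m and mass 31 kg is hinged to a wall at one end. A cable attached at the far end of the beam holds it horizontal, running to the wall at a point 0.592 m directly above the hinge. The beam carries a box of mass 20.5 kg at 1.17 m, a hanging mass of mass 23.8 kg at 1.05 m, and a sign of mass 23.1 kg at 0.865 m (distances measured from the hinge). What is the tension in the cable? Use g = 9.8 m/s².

T ≈ 1620 N

About the hinge:
Beam weight: 31 × 9.8 = 303.8 N down at 0.65 m → arm 0.65 m, τ = 303.8 × 0.65 = 197.5 N·m clockwise.
Box: 20.5 × 9.8 = 200.9 N down at 1.17 m → arm 1.17 m, τ = 200.9 × 1.17 = 235.1 N·m clockwise.
Hanging mass: 23.8 × 9.8 = 233.2 N down at 1.05 m → arm 1.05 m, τ = 233.2 × 1.05 = 244.9 N·m clockwise.
Sign: 23.1 × 9.8 = 226.4 N down at 0.865 m → arm 0.865 m, τ = 226.4 × 0.865 = 195.8 N·m clockwise.
Total clockwise load moment = 873.3 N·m.
The cable tension T acts at 1.3 m; only its component perpendicular to the beam, T sinθ, produces torque. sinθ = h/√(h²+d²) = 0.592/√(0.592²+1.3²) = 0.4144.
Setting net torque to zero: T × 1.3 × 0.4144 = 873.3 → T = 873.3 / 0.5387 = 1620 N.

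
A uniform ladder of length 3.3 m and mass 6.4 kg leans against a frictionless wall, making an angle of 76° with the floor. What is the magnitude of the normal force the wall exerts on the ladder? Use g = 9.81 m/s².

N_wall ≈ 7.83 N

Take moments about the foot of the ladder.
Ladder weight 6.4×9.81 = 62.78 N acts at 1.65 m along the ladder; its horizontal arm is 1.65·cos76° = 0.3992 m → τ = 25.06 N·m clockwise.
Wall normal N acts horizontally at the top; its moment arm is the height L sinθ = 3.3·sin76° = 3.202 m, counterclockwise.
For rotational equilibrium, N × 3.202 = 25.06, so N = 7.83 N.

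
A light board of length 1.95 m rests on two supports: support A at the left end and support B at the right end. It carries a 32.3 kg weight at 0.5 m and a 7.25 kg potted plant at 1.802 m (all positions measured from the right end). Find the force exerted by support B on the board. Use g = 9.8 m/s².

R_B ≈ 241 N

Sum moments about support A (its reaction then has zero moment arm).
Weight: 32.3 × 9.8 = 316.5 N down at 0.5 m → arm 1.45 m, τ = 316.5 × 1.45 = 458.9 N·m clockwise.
Potted plant: 7.25 × 9.8 = 71.05 N down at 1.802 m → arm 0.148 m, τ = 71.05 × 0.148 = 10.52 N·m clockwise.
Net load moment about support A = 469.4 N·m clockwise.
Reaction R at support B is upward at 0 m, arm 1.95 m → moment R × 1.95 counterclockwise.
For rotational equilibrium, R × 1.95 = 469.4, so R = 241 N.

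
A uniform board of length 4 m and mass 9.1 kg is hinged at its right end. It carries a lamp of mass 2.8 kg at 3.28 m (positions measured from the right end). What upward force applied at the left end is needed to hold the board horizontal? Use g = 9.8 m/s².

About the right end:
Beam weight: 9.1 × 9.8 = 89.18 N down at 2 m → arm 2 m, τ = 89.18 × 2 = 178.4 N·m counterclockwise.
Lamp: 2.8 × 9.8 = 27.44 N down at 3.28 m → arm 3.28 m, τ = 27.44 × 3.28 = 90 N·m counterclockwise.
Net moment of the loads = 268.4 N·m counterclockwise.
The upward force F acts at the left end, arm 4 m, giving F × 4 clockwise.
Setting net torque to zero: F × 4 = 268.4 → F = 268.4 / 4 = 67.1 N.

F ≈ 67.1 N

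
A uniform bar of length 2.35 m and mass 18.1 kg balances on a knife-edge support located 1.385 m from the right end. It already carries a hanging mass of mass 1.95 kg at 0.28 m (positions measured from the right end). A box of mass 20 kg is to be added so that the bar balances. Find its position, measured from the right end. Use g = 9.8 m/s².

Take moments about the knife-edge support (at 1.385 m from the right end).
Beam weight: 18.1 × 9.8 = 177.4 N down at 1.175 m → arm 0.21 m, τ = 177.4 × 0.21 = 37.25 N·m clockwise.
Hanging mass: 1.95 × 9.8 = 19.11 N down at 0.28 m → arm 1.105 m, τ = 19.11 × 1.105 = 21.12 N·m clockwise.
Net moment of existing loads = 58.37 N·m clockwise.
The box weighs 20 × 9.8 = 196 N and must supply an equal counterclockwise moment, so its lever arm about the knife-edge support is 58.37 / 196 = 0.298 m.
That puts it at 1.385 + 0.298 = 1.68 m from the right end.

x ≈ 1.68 m from the right end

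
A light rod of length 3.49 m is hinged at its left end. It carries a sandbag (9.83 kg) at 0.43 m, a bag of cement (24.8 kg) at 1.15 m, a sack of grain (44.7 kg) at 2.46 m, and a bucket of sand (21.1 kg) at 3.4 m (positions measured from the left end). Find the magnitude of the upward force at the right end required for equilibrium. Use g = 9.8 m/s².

F ≈ 602 N

Choose the left end as the axis so the unknown pivot reaction has zero arm there.
Sandbag: 9.83 × 9.8 = 96.33 N down at 0.43 m → arm 0.43 m, τ = 96.33 × 0.43 = 41.42 N·m clockwise.
Bag of cement: 24.8 × 9.8 = 243 N down at 1.15 m → arm 1.15 m, τ = 243 × 1.15 = 279.4 N·m clockwise.
Sack of grain: 44.7 × 9.8 = 438.1 N down at 2.46 m → arm 2.46 m, τ = 438.1 × 2.46 = 1078 N·m clockwise.
Bucket of sand: 21.1 × 9.8 = 206.8 N down at 3.4 m → arm 3.4 m, τ = 206.8 × 3.4 = 703.1 N·m clockwise.
Net moment of the loads = 2102 N·m clockwise.
The upward force F acts at the right end, arm 3.49 m, giving F × 3.49 counterclockwise.
Στ = 0 ⇒ F × 3.49 = 2102 ⇒ F = 2102 / 3.49 = 602 N.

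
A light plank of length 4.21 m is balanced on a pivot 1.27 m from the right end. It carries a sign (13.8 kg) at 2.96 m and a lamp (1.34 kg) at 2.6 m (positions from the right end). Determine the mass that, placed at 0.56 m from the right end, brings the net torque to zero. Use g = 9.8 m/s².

m ≈ 35.4 kg

Take moments about the pivot (at 1.27 m from the right end).
Sign: 13.8 × 9.8 = 135.2 N down at 2.96 m → arm 1.69 m, τ = 135.2 × 1.69 = 228.5 N·m counterclockwise.
Lamp: 1.34 × 9.8 = 13.13 N down at 2.6 m → arm 1.33 m, τ = 13.13 × 1.33 = 17.46 N·m counterclockwise.
Net moment of known loads = 246 N·m counterclockwise.
An unknown mass m at 0.56 m has arm 0.71 m; its moment is m·g·0.71 clockwise.
For rotational equilibrium, m × 9.8 × 0.71 = 246, so m = 246 / (9.8 × 0.71) = 35.4 kg.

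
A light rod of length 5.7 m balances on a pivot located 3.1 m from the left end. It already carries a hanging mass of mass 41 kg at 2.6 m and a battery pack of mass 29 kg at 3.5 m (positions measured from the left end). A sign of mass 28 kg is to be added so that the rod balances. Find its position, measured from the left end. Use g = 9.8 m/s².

Sum moments about the pivot (at 3.1 m from the left end) (the support reaction has zero arm there).
Hanging mass: 41 × 9.8 = 401.8 N down at 2.6 m → arm 0.5 m, τ = 401.8 × 0.5 = 200.9 N·m counterclockwise.
Battery pack: 29 × 9.8 = 284.2 N down at 3.5 m → arm 0.4 m, τ = 284.2 × 0.4 = 113.7 N·m clockwise.
Net moment of existing loads = 87.2 N·m counterclockwise.
The sign weighs 28 × 9.8 = 274.4 N and must supply an equal clockwise moment, so its lever arm about the pivot is 87.2 / 274.4 = 0.318 m.
That puts it at 3.1 + 0.318 = 3.42 m from the left end.

x ≈ 3.42 m from the left end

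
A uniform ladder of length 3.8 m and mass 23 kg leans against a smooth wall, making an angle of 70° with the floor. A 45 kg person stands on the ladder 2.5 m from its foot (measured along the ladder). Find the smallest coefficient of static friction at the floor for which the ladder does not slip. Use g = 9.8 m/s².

About the foot of the ladder:
Ladder weight 23×9.8 = 225.4 N acts at 1.9 m along the ladder; its horizontal arm is 1.9·cos70° = 0.6498 m → τ = 146.5 N·m clockwise.
Person: 45×9.8 = 441 N at 2.5 m → arm 0.8551 m → τ = 377.1 N·m clockwise.
Wall normal N acts horizontally at the top; its moment arm is the height L sinθ = 3.8·sin70° = 3.571 m, counterclockwise.
Στ = 0 ⇒ N × 3.571 = 523.6 ⇒ N = 146.6 N.
ΣFx = 0 ⇒ f = N_wall = 146.6 N. ΣFy = 0 ⇒ N_floor = 666.4 N.
μ_min = f / N_floor = 146.6 / 666.4 = 0.22.

μ_min ≈ 0.22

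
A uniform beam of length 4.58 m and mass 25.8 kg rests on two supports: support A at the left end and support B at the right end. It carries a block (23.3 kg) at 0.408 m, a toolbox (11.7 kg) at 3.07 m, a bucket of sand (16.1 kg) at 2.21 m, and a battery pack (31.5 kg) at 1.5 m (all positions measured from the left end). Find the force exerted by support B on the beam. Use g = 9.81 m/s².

Take moments about support A.
Beam weight: 25.8 × 9.81 = 253.1 N down at 2.29 m → arm 2.29 m, τ = 253.1 × 2.29 = 579.6 N·m clockwise.
Block: 23.3 × 9.81 = 228.6 N down at 0.408 m → arm 0.408 m, τ = 228.6 × 0.408 = 93.27 N·m clockwise.
Toolbox: 11.7 × 9.81 = 114.8 N down at 3.07 m → arm 3.07 m, τ = 114.8 × 3.07 = 352.4 N·m clockwise.
Bucket of sand: 16.1 × 9.81 = 157.9 N down at 2.21 m → arm 2.21 m, τ = 157.9 × 2.21 = 349 N·m clockwise.
Battery pack: 31.5 × 9.81 = 309 N down at 1.5 m → arm 1.5 m, τ = 309 × 1.5 = 463.5 N·m clockwise.
Net load moment about support A = 1838 N·m clockwise.
Reaction R at support B is upward at 4.58 m, arm 4.58 m → moment R × 4.58 counterclockwise.
Balancing moments: R × 4.58 = 1838, giving R = 401 N.

R_B ≈ 401 N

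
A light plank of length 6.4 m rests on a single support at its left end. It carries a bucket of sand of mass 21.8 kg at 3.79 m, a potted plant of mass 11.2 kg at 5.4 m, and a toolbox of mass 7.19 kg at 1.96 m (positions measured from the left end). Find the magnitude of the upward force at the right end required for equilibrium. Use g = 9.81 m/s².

F ≈ 241 N

Sum moments about the left end (the unknown pivot reaction has zero arm there).
Bucket of sand: 21.8 × 9.81 = 213.9 N down at 3.79 m → arm 3.79 m, τ = 213.9 × 3.79 = 810.7 N·m clockwise.
Potted plant: 11.2 × 9.81 = 109.9 N down at 5.4 m → arm 5.4 m, τ = 109.9 × 5.4 = 593.5 N·m clockwise.
Toolbox: 7.19 × 9.81 = 70.53 N down at 1.96 m → arm 1.96 m, τ = 70.53 × 1.96 = 138.2 N·m clockwise.
Net moment of the loads = 1542 N·m clockwise.
The upward force F acts at the right end, arm 6.4 m, giving F × 6.4 counterclockwise.
Setting net torque to zero: F × 6.4 = 1542 → F = 1542 / 6.4 = 241 N.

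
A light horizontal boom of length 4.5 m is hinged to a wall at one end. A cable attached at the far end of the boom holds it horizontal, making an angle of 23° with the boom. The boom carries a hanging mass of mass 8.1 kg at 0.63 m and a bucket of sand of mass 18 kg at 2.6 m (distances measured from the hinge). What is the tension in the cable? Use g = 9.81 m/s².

T ≈ 290 N

Sum moments about the hinge (the unknown hinge reaction has zero arm there).
Hanging mass: 8.1 × 9.81 = 79.46 N down at 0.63 m → arm 0.63 m, τ = 79.46 × 0.63 = 50.06 N·m clockwise.
Bucket of sand: 18 × 9.81 = 176.6 N down at 2.6 m → arm 2.6 m, τ = 176.6 × 2.6 = 459.2 N·m clockwise.
Total clockwise load moment = 509.3 N·m.
The cable tension T acts at 4.5 m; only its component perpendicular to the boom, T sinθ, produces torque. sin 23° = 0.3907.
Balancing moments: T × 4.5 × 0.3907 = 509.3, giving T = 509.3 / 1.758 = 290 N.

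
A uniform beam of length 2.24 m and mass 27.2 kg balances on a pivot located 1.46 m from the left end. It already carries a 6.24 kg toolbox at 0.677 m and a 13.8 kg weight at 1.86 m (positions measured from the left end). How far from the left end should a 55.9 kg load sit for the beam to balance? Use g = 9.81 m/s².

Sum moments about the pivot (at 1.46 m from the left end) (the support reaction has zero arm there).
Beam weight: 27.2 × 9.81 = 266.8 N down at 1.12 m → arm 0.34 m, τ = 266.8 × 0.34 = 90.71 N·m counterclockwise.
Toolbox: 6.24 × 9.81 = 61.21 N down at 0.677 m → arm 0.783 m, τ = 61.21 × 0.783 = 47.93 N·m counterclockwise.
Weight: 13.8 × 9.81 = 135.4 N down at 1.86 m → arm 0.4 m, τ = 135.4 × 0.4 = 54.16 N·m clockwise.
Net moment of existing loads = 84.48 N·m counterclockwise.
The load weighs 55.9 × 9.81 = 548.4 N and must supply an equal clockwise moment, so its lever arm about the pivot is 84.48 / 548.4 = 0.154 m.
That puts it at 1.46 + 0.154 = 1.61 m from the left end.

x ≈ 1.61 m from the left end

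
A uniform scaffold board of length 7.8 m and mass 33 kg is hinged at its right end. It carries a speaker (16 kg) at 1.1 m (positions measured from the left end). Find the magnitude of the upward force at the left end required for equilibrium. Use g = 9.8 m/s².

About the right end:
Beam weight: 33 × 9.8 = 323.4 N down at 3.9 m → arm 3.9 m, τ = 323.4 × 3.9 = 1261 N·m counterclockwise.
Speaker: 16 × 9.8 = 156.8 N down at 1.1 m → arm 6.7 m, τ = 156.8 × 6.7 = 1051 N·m counterclockwise.
Net moment of the loads = 2312 N·m counterclockwise.
The upward force F acts at the left end, arm 7.8 m, giving F × 7.8 clockwise.
Setting net torque to zero: F × 7.8 = 2312 → F = 2312 / 7.8 = 296 N.

F ≈ 296 N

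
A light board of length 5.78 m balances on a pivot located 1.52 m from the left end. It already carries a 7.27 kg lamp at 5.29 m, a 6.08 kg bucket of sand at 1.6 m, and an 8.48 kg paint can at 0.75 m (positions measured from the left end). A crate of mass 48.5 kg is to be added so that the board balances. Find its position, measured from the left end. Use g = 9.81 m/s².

x ≈ 1.08 m from the left end

Choose the pivot (at 1.52 m from the left end) as the axis so the support reaction has zero arm there.
Lamp: 7.27 × 9.81 = 71.32 N down at 5.29 m → arm 3.77 m, τ = 71.32 × 3.77 = 268.9 N·m clockwise.
Bucket of sand: 6.08 × 9.81 = 59.64 N down at 1.6 m → arm 0.08 m, τ = 59.64 × 0.08 = 4.771 N·m clockwise.
Paint can: 8.48 × 9.81 = 83.19 N down at 0.75 m → arm 0.77 m, τ = 83.19 × 0.77 = 64.06 N·m counterclockwise.
Net moment of existing loads = 209.6 N·m clockwise.
The crate weighs 48.5 × 9.81 = 475.8 N and must supply an equal counterclockwise moment, so its lever arm about the pivot is 209.6 / 475.8 = 0.441 m.
That puts it at 1.52 − 0.441 = 1.08 m from the left end.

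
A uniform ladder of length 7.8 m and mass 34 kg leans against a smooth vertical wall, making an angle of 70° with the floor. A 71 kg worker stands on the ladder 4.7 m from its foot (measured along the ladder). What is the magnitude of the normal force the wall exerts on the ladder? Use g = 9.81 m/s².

N_wall ≈ 213 N

About the foot of the ladder:
Ladder weight 34×9.81 = 333.5 N acts at 3.9 m along the ladder; its horizontal arm is 3.9·cos70° = 1.334 m → τ = 444.9 N·m clockwise.
Worker: 71×9.81 = 696.5 N at 4.7 m → arm 1.607 m → τ = 1119 N·m clockwise.
Wall normal N acts horizontally at the top; its moment arm is the height L sinθ = 7.8·sin70° = 7.33 m, counterclockwise.
For rotational equilibrium, N × 7.33 = 1564, so N = 213 N.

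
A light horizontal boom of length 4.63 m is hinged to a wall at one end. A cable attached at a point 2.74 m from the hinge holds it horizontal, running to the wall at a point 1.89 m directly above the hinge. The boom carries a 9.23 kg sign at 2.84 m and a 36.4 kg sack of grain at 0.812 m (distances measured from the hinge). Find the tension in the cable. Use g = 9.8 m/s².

T ≈ 351 N

Taking torques about the hinge:
Sign: 9.23 × 9.8 = 90.45 N down at 2.84 m → arm 2.84 m, τ = 90.45 × 2.84 = 256.9 N·m clockwise.
Sack of grain: 36.4 × 9.8 = 356.7 N down at 0.812 m → arm 0.812 m, τ = 356.7 × 0.812 = 289.6 N·m clockwise.
Total clockwise load moment = 546.5 N·m.
The cable tension T acts at 2.74 m; only its component perpendicular to the boom, T sinθ, produces torque. sinθ = h/√(h²+d²) = 1.89/√(1.89²+2.74²) = 0.5678.
Στ = 0 ⇒ T × 2.74 × 0.5678 = 546.5 ⇒ T = 546.5 / 1.556 = 351 N.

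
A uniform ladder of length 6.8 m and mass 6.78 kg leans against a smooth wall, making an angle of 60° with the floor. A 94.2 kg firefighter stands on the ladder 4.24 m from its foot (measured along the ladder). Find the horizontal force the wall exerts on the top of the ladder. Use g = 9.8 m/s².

N_wall ≈ 352 N

Take moments about the foot of the ladder.
Ladder weight 6.78×9.8 = 66.44 N acts at 3.4 m along the ladder; its horizontal arm is 3.4·cos60° = 1.7 m → τ = 112.9 N·m clockwise.
Firefighter: 94.2×9.8 = 923.2 N at 4.24 m → arm 2.12 m → τ = 1957 N·m clockwise.
Wall normal N acts horizontally at the top; its moment arm is the height L sinθ = 6.8·sin60° = 5.889 m, counterclockwise.
For rotational equilibrium, N × 5.889 = 2070, so N = 352 N.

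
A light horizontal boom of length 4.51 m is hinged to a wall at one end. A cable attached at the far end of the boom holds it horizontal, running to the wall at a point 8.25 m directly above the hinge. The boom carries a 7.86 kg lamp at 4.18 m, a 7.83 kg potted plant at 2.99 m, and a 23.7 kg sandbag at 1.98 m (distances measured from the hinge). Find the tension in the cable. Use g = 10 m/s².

Choose the hinge as the axis so the unknown hinge reaction has zero arm there.
Lamp: 7.86 × 10 = 78.6 N down at 4.18 m → arm 4.18 m, τ = 78.6 × 4.18 = 328.5 N·m clockwise.
Potted plant: 7.83 × 10 = 78.3 N down at 2.99 m → arm 2.99 m, τ = 78.3 × 2.99 = 234.1 N·m clockwise.
Sandbag: 23.7 × 10 = 237 N down at 1.98 m → arm 1.98 m, τ = 237 × 1.98 = 469.3 N·m clockwise.
Total clockwise load moment = 1032 N·m.
The cable tension T acts at 4.51 m; only its component perpendicular to the boom, T sinθ, produces torque. sinθ = h/√(h²+d²) = 8.25/√(8.25²+4.51²) = 0.8774.
For rotational equilibrium, T × 4.51 × 0.8774 = 1032, so T = 1032 / 3.957 = 261 N.

T ≈ 261 N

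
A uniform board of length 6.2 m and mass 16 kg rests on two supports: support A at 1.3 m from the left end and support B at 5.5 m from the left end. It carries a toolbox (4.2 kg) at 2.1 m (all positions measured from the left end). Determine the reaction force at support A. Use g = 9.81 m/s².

R_A ≈ 123 N

Taking torques about support B:
Beam weight: 16 × 9.81 = 157 N down at 3.1 m → arm 2.4 m, τ = 157 × 2.4 = 376.8 N·m counterclockwise.
Toolbox: 4.2 × 9.81 = 41.2 N down at 2.1 m → arm 3.4 m, τ = 41.2 × 3.4 = 140.1 N·m counterclockwise.
Net load moment about support B = 516.9 N·m counterclockwise.
Reaction R at support A is upward at 1.3 m, arm 4.2 m → moment R × 4.2 clockwise.
Balancing moments: R × 4.2 = 516.9, giving R = 123 N.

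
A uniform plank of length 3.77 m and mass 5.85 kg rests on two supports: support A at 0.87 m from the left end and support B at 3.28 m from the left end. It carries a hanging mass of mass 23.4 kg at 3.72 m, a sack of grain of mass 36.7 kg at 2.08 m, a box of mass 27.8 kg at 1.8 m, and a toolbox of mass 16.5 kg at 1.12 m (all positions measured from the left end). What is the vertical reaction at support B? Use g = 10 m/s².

R_B ≈ 610 N

Sum moments about support A (its reaction then has zero moment arm).
Beam weight: 5.85 × 10 = 58.5 N down at 1.885 m → arm 1.015 m, τ = 58.5 × 1.015 = 59.38 N·m clockwise.
Hanging mass: 23.4 × 10 = 234 N down at 3.72 m → arm 2.85 m, τ = 234 × 2.85 = 666.9 N·m clockwise.
Sack of grain: 36.7 × 10 = 367 N down at 2.08 m → arm 1.21 m, τ = 367 × 1.21 = 444.1 N·m clockwise.
Box: 27.8 × 10 = 278 N down at 1.8 m → arm 0.93 m, τ = 278 × 0.93 = 258.5 N·m clockwise.
Toolbox: 16.5 × 10 = 165 N down at 1.12 m → arm 0.25 m, τ = 165 × 0.25 = 41.25 N·m clockwise.
Net load moment about support A = 1470 N·m clockwise.
Reaction R at support B is upward at 3.28 m, arm 2.41 m → moment R × 2.41 counterclockwise.
Setting net torque to zero: R × 2.41 = 1470 → R = 610 N.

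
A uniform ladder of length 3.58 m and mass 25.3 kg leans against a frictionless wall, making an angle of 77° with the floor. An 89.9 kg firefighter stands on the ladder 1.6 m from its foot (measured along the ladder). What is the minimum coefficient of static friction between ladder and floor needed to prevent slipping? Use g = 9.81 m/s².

μ_min ≈ 0.106

Take moments about the foot of the ladder.
Ladder weight 25.3×9.81 = 248.2 N acts at 1.79 m along the ladder; its horizontal arm is 1.79·cos77° = 0.4027 m → τ = 99.95 N·m clockwise.
Firefighter: 89.9×9.81 = 881.9 N at 1.6 m → arm 0.3599 m → τ = 317.4 N·m clockwise.
Wall normal N acts horizontally at the top; its moment arm is the height L sinθ = 3.58·sin77° = 3.488 m, counterclockwise.
Στ = 0 ⇒ N × 3.488 = 417.3 ⇒ N = 119.6 N.
ΣFx = 0 ⇒ f = N_wall = 119.6 N. ΣFy = 0 ⇒ N_floor = 1130 N.
μ_min = f / N_floor = 119.6 / 1130 = 0.106.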